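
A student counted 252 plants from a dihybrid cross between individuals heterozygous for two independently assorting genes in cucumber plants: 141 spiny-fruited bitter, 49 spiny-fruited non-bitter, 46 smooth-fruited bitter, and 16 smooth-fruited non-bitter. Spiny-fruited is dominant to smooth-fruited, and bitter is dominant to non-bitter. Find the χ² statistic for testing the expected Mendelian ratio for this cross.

0.106

A dihybrid F₂ with independent assortment and complete dominance at both loci gives a 9:3:3:1 phenotypic ratio.
Total ratio parts = 16. Expected numbers out of 252:
  spiny-fruited bitter: 252 × 9/16 = 141.75
  spiny-fruited non-bitter: 252 × 3/16 = 47.25
  smooth-fruited bitter: 252 × 3/16 = 47.25
  smooth-fruited non-bitter: 252 × 1/16 = 15.75
χ² = Σ (O − E)² / E
  spiny-fruited bitter: (141 − 141.75)² / 141.75 = 0.0040
  spiny-fruited non-bitter: (49 − 47.25)² / 47.25 = 0.0648
  smooth-fruited bitter: (46 − 47.25)² / 47.25 = 0.0331
  smooth-fruited non-bitter: (16 − 15.75)² / 15.75 = 0.0040
χ² = 0.0040 + 0.0648 + 0.0331 + 0.0040 = 0.1059 ≈ 0.106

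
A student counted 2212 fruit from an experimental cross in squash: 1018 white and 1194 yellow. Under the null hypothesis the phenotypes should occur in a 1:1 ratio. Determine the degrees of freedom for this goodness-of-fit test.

A goodness-of-fit test with 2 phenotype classes has df = 2 − 1 = 1.

1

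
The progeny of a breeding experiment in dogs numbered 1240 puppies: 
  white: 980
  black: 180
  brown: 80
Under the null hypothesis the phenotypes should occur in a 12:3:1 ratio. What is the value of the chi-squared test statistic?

The 12:3:1 ratio has 16 parts, so with N = 1240 the expected counts are:
  white: 1240 × 12/16 = 930
  black: 1240 × 3/16 = 232.5
  brown: 1240 × 1/16 = 77.5
χ² = Σ (O − E)² / E
  white: (980 − 930)² / 930 = 2.6882
  black: (180 − 232.5)² / 232.5 = 11.8548
  brown: (80 − 77.5)² / 77.5 = 0.0806
χ² = 2.6882 + 11.8548 + 0.0806 = 14.6236 ≈ 14.624

14.624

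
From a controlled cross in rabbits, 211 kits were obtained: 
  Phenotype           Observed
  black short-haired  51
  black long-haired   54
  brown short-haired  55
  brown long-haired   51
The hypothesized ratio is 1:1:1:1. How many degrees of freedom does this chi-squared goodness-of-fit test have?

A goodness-of-fit test with 4 phenotype classes has df = 4 − 1 = 3.

3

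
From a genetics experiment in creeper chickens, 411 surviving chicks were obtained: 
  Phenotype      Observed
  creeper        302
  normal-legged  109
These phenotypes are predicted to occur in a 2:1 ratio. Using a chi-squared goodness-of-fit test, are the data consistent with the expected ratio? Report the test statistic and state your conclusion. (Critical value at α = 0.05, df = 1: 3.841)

8.584; not consistent

Total ratio parts = 3. Expected numbers out of 411:
  creeper: 411 × 2/3 = 274
  normal-legged: 411 × 1/3 = 137
χ² = Σ (O − E)² / E
  creeper: (302 − 274)² / 274 = 2.8613
  normal-legged: (109 − 137)² / 137 = 5.7226
χ² = 2.8613 + 5.7226 = 8.5839 ≈ 8.584
Degrees of freedom = 2 − 1 = 1; critical value at α = 0.05 is 3.841.
Since 8.584 > 3.841, we reject the null hypothesis — the data do not fit the 2:1 ratio.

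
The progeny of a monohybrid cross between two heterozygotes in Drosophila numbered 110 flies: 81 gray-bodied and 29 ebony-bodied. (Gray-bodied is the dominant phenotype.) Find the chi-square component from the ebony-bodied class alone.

0.082

For a monohybrid cross between heterozygotes with complete dominance, the expected phenotypic ratio is 3:1.
Total ratio parts = 4. Expected numbers out of 110:
  gray-bodied: 110 × 3/4 = 82.5
  ebony-bodied: 110 × 1/4 = 27.5
Contribution of ebony-bodied: (29 − 27.5)² / 27.5 = 0.0818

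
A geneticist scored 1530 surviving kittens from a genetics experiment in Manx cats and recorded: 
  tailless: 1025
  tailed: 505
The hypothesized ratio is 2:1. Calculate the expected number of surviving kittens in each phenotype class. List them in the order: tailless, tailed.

1020, 510

Expected counts for N = 1530 under a 2:1 ratio (total parts = 3):
  tailless: 1530 × 2/3 = 1020
  tailed: 1530 × 1/3 = 510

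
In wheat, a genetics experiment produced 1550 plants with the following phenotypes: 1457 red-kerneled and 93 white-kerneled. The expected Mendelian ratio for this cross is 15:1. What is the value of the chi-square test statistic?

Under the 15:1 hypothesis (Σ ratio = 16, N = 1550):
  red-kerneled: 1550 × 15/16 = 1453.125
  white-kerneled: 1550 × 1/16 = 96.875
χ² = Σ (O − E)² / E
  red-kerneled: (1457 − 1453.125)² / 1453.125 = 0.0103
  white-kerneled: (93 − 96.875)² / 96.875 = 0.1550
χ² = 0.0103 + 0.1550 = 0.1653 ≈ 0.165

0.165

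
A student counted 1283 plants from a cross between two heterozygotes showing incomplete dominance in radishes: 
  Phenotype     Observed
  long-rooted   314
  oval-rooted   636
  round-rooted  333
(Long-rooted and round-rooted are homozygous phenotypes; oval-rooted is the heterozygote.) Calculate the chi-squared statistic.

0.657

With incomplete dominance, a heterozygote × heterozygote cross gives a 1:2:1 phenotypic ratio.
Expected counts for N = 1283 under a 1:2:1 ratio (total parts = 4):
  long-rooted: 1283 × 1/4 = 320.75
  oval-rooted: 1283 × 2/4 = 641.5
  round-rooted: 1283 × 1/4 = 320.75
χ² = Σ (O − E)² / E
  long-rooted: (314 − 320.75)² / 320.75 = 0.1420
  oval-rooted: (636 − 641.5)² / 641.5 = 0.0472
  round-rooted: (333 − 320.75)² / 320.75 = 0.4678
χ² = 0.1420 + 0.0472 + 0.4678 = 0.657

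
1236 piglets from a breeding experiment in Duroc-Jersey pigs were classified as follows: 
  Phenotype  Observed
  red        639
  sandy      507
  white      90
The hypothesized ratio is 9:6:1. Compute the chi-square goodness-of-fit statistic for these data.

Under the 9:6:1 hypothesis (Σ ratio = 16, N = 1236):
  red: 1236 × 9/16 = 695.25
  sandy: 1236 × 6/16 = 463.5
  white: 1236 × 1/16 = 77.25
χ² = Σ (O − E)² / E
  red: (639 − 695.25)² / 695.25 = 4.5510
  sandy: (507 − 463.5)² / 463.5 = 4.0825
  white: (90 − 77.25)² / 77.25 = 2.1044
χ² = 4.5510 + 4.0825 + 2.1044 = 10.7379 ≈ 10.738

10.738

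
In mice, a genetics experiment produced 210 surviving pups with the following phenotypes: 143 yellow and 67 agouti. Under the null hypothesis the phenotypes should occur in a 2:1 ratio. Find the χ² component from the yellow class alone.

Under the 2:1 hypothesis (Σ ratio = 3, N = 210):
  yellow: 210 × 2/3 = 140
  agouti: 210 × 1/3 = 70
Contribution of yellow: (143 − 140)² / 140 = 0.0643

0.064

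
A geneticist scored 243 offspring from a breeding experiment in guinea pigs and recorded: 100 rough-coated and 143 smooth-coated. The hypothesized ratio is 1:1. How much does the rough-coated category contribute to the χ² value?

The 1:1 ratio has 2 parts, so with N = 243 the expected counts are:
  rough-coated: 243 × 1/2 = 121.5
  smooth-coated: 243 × 1/2 = 121.5
Contribution of rough-coated: (100 − 121.5)² / 121.5 = 3.8045

3.805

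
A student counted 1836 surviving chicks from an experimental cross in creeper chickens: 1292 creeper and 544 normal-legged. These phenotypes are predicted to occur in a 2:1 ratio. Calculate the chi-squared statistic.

11.333

Total ratio parts = 3. Expected numbers out of 1836:
  creeper: 1836 × 2/3 = 1224
  normal-legged: 1836 × 1/3 = 612
χ² = Σ (O − E)² / E
  creeper: (1292 − 1224)² / 1224 = 3.7778
  normal-legged: (544 − 612)² / 612 = 7.5556
χ² = 3.7778 + 7.5556 = 11.3334 ≈ 11.333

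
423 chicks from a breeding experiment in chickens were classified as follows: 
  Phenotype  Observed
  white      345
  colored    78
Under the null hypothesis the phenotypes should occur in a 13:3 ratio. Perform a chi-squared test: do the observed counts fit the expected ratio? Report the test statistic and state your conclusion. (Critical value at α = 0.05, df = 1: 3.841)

Under the 13:3 hypothesis (Σ ratio = 16, N = 423):
  white: 423 × 13/16 = 343.6875
  colored: 423 × 3/16 = 79.3125
χ² = Σ (O − E)² / E
  white: (345 − 343.6875)² / 343.6875 = 0.0050
  colored: (78 − 79.3125)² / 79.3125 = 0.0217
χ² = 0.0050 + 0.0217 = 0.0267 ≈ 0.027
Degrees of freedom = 2 − 1 = 1; critical value at α = 0.05 is 3.841.
Since 0.027 < 3.841, we fail to reject the null hypothesis — the data are consistent with the 13:3 ratio.

0.027; consistent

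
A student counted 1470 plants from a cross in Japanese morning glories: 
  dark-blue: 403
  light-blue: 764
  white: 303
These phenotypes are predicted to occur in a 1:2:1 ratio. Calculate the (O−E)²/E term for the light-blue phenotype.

1.144

Total ratio parts = 4. Expected numbers out of 1470:
  dark-blue: 1470 × 1/4 = 367.5
  light-blue: 1470 × 2/4 = 735
  white: 1470 × 1/4 = 367.5
Contribution of light-blue: (764 − 735)² / 735 = 1.1442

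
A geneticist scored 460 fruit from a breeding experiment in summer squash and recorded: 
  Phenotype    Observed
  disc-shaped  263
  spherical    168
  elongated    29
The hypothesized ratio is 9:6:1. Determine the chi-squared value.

0.189

Total ratio parts = 16. Expected numbers out of 460:
  disc-shaped: 460 × 9/16 = 258.75
  spherical: 460 × 6/16 = 172.5
  elongated: 460 × 1/16 = 28.75
χ² = Σ (O − E)² / E
  disc-shaped: (263 − 258.75)² / 258.75 = 0.0698
  spherical: (168 − 172.5)² / 172.5 = 0.1174
  elongated: (29 − 28.75)² / 28.75 = 0.0022
χ² = 0.0698 + 0.1174 + 0.0022 = 0.1894 ≈ 0.189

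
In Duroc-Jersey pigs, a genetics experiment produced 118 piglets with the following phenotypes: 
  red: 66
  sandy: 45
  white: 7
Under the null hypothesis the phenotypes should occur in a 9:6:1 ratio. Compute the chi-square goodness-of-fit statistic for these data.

0.034

The 9:6:1 ratio has 16 parts, so with N = 118 the expected counts are:
  red: 118 × 9/16 = 66.375
  sandy: 118 × 6/16 = 44.25
  white: 118 × 1/16 = 7.375
χ² = Σ (O − E)² / E
  red: (66 − 66.375)² / 66.375 = 0.0021
  sandy: (45 − 44.25)² / 44.25 = 0.0127
  white: (7 − 7.375)² / 7.375 = 0.0191
χ² = 0.0021 + 0.0127 + 0.0191 = 0.0339 ≈ 0.034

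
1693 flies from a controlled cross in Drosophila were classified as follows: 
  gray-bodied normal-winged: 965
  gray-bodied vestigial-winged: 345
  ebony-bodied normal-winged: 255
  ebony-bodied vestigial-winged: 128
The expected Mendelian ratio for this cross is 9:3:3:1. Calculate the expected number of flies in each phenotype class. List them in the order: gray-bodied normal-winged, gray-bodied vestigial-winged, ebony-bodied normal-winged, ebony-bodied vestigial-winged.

952.3125, 317.4375, 317.4375, 105.8125

The 9:3:3:1 ratio has 16 parts, so with N = 1693 the expected counts are:
  gray-bodied normal-winged: 1693 × 9/16 = 952.3125
  gray-bodied vestigial-winged: 1693 × 3/16 = 317.4375
  ebony-bodied normal-winged: 1693 × 3/16 = 317.4375
  ebony-bodied vestigial-winged: 1693 × 1/16 = 105.8125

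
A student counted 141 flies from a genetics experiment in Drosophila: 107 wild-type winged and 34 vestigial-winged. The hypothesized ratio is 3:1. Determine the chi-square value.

0.059

Total ratio parts = 4. Expected numbers out of 141:
  wild-type winged: 141 × 3/4 = 105.75
  vestigial-winged: 141 × 1/4 = 35.25
χ² = Σ (O − E)² / E
  wild-type winged: (107 − 105.75)² / 105.75 = 0.0148
  vestigial-winged: (34 − 35.25)² / 35.25 = 0.0443
χ² = 0.0148 + 0.0443 = 0.0591 ≈ 0.059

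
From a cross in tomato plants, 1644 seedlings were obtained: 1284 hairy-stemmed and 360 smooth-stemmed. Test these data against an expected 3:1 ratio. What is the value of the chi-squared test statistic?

Under the 3:1 hypothesis (Σ ratio = 4, N = 1644):
  hairy-stemmed: 1644 × 3/4 = 1233
  smooth-stemmed: 1644 × 1/4 = 411
χ² = Σ (O − E)² / E
  hairy-stemmed: (1284 − 1233)² / 1233 = 2.1095
  smooth-stemmed: (360 − 411)² / 411 = 6.3285
χ² = 2.1095 + 6.3285 = 8.438

8.438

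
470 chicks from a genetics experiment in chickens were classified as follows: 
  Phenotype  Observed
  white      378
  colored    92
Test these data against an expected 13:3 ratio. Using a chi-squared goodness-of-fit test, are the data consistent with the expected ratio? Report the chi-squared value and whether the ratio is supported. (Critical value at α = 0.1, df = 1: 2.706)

0.210; consistent

Expected counts for N = 470 under a 13:3 ratio (total parts = 16):
  white: 470 × 13/16 = 381.875
  colored: 470 × 3/16 = 88.125
χ² = Σ (O − E)² / E
  white: (378 − 381.875)² / 381.875 = 0.0393
  colored: (92 − 88.125)² / 88.125 = 0.1704
χ² = 0.0393 + 0.1704 = 0.2097 ≈ 0.210
Degrees of freedom = 2 − 1 = 1; critical value at α = 0.1 is 2.706.
Since 0.210 < 2.706, we fail to reject the null hypothesis — the data are consistent with the 13:3 ratio.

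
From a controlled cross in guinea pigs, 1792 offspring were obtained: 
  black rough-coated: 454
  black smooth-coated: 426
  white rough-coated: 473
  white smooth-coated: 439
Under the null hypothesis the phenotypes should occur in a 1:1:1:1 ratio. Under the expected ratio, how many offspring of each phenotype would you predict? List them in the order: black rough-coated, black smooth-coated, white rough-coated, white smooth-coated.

448, 448, 448, 448

Expected counts for N = 1792 under a 1:1:1:1 ratio (total parts = 4):
  black rough-coated: 1792 × 1/4 = 448
  black smooth-coated: 1792 × 1/4 = 448
  white rough-coated: 1792 × 1/4 = 448
  white smooth-coated: 1792 × 1/4 = 448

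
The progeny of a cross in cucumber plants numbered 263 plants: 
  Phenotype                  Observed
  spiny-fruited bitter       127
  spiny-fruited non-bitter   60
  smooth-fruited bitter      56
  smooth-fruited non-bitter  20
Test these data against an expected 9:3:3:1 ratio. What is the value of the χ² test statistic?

6.959

Expected counts for N = 263 under a 9:3:3:1 ratio (total parts = 16):
  spiny-fruited bitter: 263 × 9/16 = 147.9375
  spiny-fruited non-bitter: 263 × 3/16 = 49.3125
  smooth-fruited bitter: 263 × 3/16 = 49.3125
  smooth-fruited non-bitter: 263 × 1/16 = 16.4375
χ² = Σ (O − E)² / E
  spiny-fruited bitter: (127 − 147.9375)² / 147.9375 = 2.9633
  spiny-fruited non-bitter: (60 − 49.3125)² / 49.3125 = 2.3163
  smooth-fruited bitter: (56 − 49.3125)² / 49.3125 = 0.9069
  smooth-fruited non-bitter: (20 − 16.4375)² / 16.4375 = 0.7721
χ² = 2.9633 + 2.3163 + 0.9069 + 0.7721 = 6.9586 ≈ 6.959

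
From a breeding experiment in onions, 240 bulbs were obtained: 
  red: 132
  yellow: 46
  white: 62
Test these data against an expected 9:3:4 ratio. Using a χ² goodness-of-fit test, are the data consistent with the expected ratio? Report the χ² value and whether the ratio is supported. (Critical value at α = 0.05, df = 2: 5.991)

Expected counts for N = 240 under a 9:3:4 ratio (total parts = 16):
  red: 240 × 9/16 = 135
  yellow: 240 × 3/16 = 45
  white: 240 × 4/16 = 60
χ² = Σ (O − E)² / E
  red: (132 − 135)² / 135 = 0.0667
  yellow: (46 − 45)² / 45 = 0.0222
  white: (62 − 60)² / 60 = 0.0667
χ² = 0.0667 + 0.0222 + 0.0667 = 0.1556 ≈ 0.156
Degrees of freedom = 3 − 1 = 2; critical value at α = 0.05 is 5.991.
Since 0.156 < 5.991, we fail to reject the null hypothesis — the data are consistent with the 9:3:4 ratio.

0.156; consistent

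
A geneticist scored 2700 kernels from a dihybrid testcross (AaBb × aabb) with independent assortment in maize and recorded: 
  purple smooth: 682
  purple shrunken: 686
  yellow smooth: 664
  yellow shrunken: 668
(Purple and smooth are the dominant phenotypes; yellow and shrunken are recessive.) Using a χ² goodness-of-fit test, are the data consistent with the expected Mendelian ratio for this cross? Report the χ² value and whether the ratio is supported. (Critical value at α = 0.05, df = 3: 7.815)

A dihybrid testcross with independent assortment gives a 1:1:1:1 ratio.
Total ratio parts = 4. Expected numbers out of 2700:
  purple smooth: 2700 × 1/4 = 675
  purple shrunken: 2700 × 1/4 = 675
  yellow smooth: 2700 × 1/4 = 675
  yellow shrunken: 2700 × 1/4 = 675
χ² = Σ (O − E)² / E
  purple smooth: (682 − 675)² / 675 = 0.0726
  purple shrunken: (686 − 675)² / 675 = 0.1793
  yellow smooth: (664 − 675)² / 675 = 0.1793
  yellow shrunken: (668 − 675)² / 675 = 0.0726
χ² = 0.0726 + 0.1793 + 0.1793 + 0.0726 = 0.5038 ≈ 0.504
Degrees of freedom = 4 − 1 = 3; critical value at α = 0.05 is 7.815.
Since 0.504 < 7.815, we fail to reject the null hypothesis — the data are consistent with the 1:1:1:1 ratio.

0.504; consistent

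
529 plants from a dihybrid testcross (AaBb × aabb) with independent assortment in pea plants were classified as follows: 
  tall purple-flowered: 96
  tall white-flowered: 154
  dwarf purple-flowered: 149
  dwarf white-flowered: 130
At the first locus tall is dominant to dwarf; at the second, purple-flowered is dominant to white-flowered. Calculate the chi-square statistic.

A dihybrid testcross with independent assortment gives a 1:1:1:1 ratio.
Total ratio parts = 4. Expected numbers out of 529:
  tall purple-flowered: 529 × 1/4 = 132.25
  tall white-flowered: 529 × 1/4 = 132.25
  dwarf purple-flowered: 529 × 1/4 = 132.25
  dwarf white-flowered: 529 × 1/4 = 132.25
χ² = Σ (O − E)² / E
  tall purple-flowered: (96 − 132.25)² / 132.25 = 9.9362
  tall white-flowered: (154 − 132.25)² / 132.25 = 3.5770
  dwarf purple-flowered: (149 − 132.25)² / 132.25 = 2.1215
  dwarf white-flowered: (130 − 132.25)² / 132.25 = 0.0383
χ² = 9.9362 + 3.5770 + 2.1215 + 0.0383 = 15.673

15.673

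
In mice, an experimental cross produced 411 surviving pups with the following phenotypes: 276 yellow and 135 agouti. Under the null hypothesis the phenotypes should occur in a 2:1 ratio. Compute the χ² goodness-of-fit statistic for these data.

0.044

Total ratio parts = 3. Expected numbers out of 411:
  yellow: 411 × 2/3 = 274
  agouti: 411 × 1/3 = 137
χ² = Σ (O − E)² / E
  yellow: (276 − 274)² / 274 = 0.0146
  agouti: (135 − 137)² / 137 = 0.0292
χ² = 0.0146 + 0.0292 = 0.0438 ≈ 0.044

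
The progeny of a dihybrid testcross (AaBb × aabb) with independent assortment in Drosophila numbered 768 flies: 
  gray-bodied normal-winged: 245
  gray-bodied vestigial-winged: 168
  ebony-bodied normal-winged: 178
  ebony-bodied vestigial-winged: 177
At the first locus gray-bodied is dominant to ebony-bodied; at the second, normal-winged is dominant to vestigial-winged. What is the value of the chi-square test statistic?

A dihybrid testcross with independent assortment gives a 1:1:1:1 ratio.
Under the 1:1:1:1 hypothesis (Σ ratio = 4, N = 768):
  gray-bodied normal-winged: 768 × 1/4 = 192
  gray-bodied vestigial-winged: 768 × 1/4 = 192
  ebony-bodied normal-winged: 768 × 1/4 = 192
  ebony-bodied vestigial-winged: 768 × 1/4 = 192
χ² = Σ (O − E)² / E
  gray-bodied normal-winged: (245 − 192)² / 192 = 14.6302
  gray-bodied vestigial-winged: (168 − 192)² / 192 = 3.0000
  ebony-bodied normal-winged: (178 − 192)² / 192 = 1.0208
  ebony-bodied vestigial-winged: (177 − 192)² / 192 = 1.1719
χ² = 14.6302 + 3.0000 + 1.0208 + 1.1719 = 19.8229 ≈ 19.823

19.823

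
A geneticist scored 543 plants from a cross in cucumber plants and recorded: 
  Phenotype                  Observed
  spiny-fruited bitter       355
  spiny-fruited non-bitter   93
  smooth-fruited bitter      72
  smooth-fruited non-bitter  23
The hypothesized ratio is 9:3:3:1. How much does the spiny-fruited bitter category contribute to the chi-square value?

The 9:3:3:1 ratio has 16 parts, so with N = 543 the expected counts are:
  spiny-fruited bitter: 543 × 9/16 = 305.4375
  spiny-fruited non-bitter: 543 × 3/16 = 101.8125
  smooth-fruited bitter: 543 × 3/16 = 101.8125
  smooth-fruited non-bitter: 543 × 1/16 = 33.9375
Contribution of spiny-fruited bitter: (355 − 305.4375)² / 305.4375 = 8.0424

8.042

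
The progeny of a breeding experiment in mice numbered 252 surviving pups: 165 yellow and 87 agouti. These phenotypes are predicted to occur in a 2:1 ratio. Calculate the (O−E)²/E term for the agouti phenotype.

Under the 2:1 hypothesis (Σ ratio = 3, N = 252):
  yellow: 252 × 2/3 = 168
  agouti: 252 × 1/3 = 84
Contribution of agouti: (87 − 84)² / 84 = 0.1071

0.107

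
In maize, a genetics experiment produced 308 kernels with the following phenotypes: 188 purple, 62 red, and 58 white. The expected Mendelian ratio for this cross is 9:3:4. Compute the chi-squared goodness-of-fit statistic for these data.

6.257

Expected counts for N = 308 under a 9:3:4 ratio (total parts = 16):
  purple: 308 × 9/16 = 173.25
  red: 308 × 3/16 = 57.75
  white: 308 × 4/16 = 77
χ² = Σ (O − E)² / E
  purple: (188 − 173.25)² / 173.25 = 1.2558
  red: (62 − 57.75)² / 57.75 = 0.3128
  white: (58 − 77)² / 77 = 4.6883
χ² = 1.2558 + 0.3128 + 4.6883 = 6.2569 ≈ 6.257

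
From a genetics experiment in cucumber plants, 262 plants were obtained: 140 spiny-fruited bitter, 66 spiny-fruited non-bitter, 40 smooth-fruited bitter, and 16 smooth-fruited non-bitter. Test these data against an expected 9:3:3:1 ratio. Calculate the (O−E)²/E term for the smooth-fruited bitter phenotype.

Expected counts for N = 262 under a 9:3:3:1 ratio (total parts = 16):
  spiny-fruited bitter: 262 × 9/16 = 147.375
  spiny-fruited non-bitter: 262 × 3/16 = 49.125
  smooth-fruited bitter: 262 × 3/16 = 49.125
  smooth-fruited non-bitter: 262 × 1/16 = 16.375
Contribution of smooth-fruited bitter: (40 − 49.125)² / 49.125 = 1.6950

1.695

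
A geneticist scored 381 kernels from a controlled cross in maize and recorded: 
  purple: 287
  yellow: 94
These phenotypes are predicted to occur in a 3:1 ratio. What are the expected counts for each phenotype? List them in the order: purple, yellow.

Expected counts for N = 381 under a 3:1 ratio (total parts = 4):
  purple: 381 × 3/4 = 285.75
  yellow: 381 × 1/4 = 95.25

285.75, 95.25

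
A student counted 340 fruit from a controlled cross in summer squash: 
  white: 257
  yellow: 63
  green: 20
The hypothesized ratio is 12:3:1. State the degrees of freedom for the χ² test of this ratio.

A goodness-of-fit test with 3 phenotype classes has df = 3 − 1 = 2.

2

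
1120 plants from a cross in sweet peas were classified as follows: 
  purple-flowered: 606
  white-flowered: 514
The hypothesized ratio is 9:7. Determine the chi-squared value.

Under the 9:7 hypothesis (Σ ratio = 16, N = 1120):
  purple-flowered: 1120 × 9/16 = 630
  white-flowered: 1120 × 7/16 = 490
χ² = Σ (O − E)² / E
  purple-flowered: (606 − 630)² / 630 = 0.9143
  white-flowered: (514 − 490)² / 490 = 1.1755
χ² = 0.9143 + 1.1755 = 2.0898 ≈ 2.090

2.090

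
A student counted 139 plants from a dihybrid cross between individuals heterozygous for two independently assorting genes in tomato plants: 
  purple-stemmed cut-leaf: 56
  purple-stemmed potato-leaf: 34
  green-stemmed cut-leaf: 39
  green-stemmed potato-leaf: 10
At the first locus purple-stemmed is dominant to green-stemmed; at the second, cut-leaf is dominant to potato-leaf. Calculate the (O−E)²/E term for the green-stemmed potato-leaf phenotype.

0.198

A dihybrid F₂ with independent assortment and complete dominance at both loci gives a 9:3:3:1 phenotypic ratio.
The 9:3:3:1 ratio has 16 parts, so with N = 139 the expected counts are:
  purple-stemmed cut-leaf: 139 × 9/16 = 78.1875
  purple-stemmed potato-leaf: 139 × 3/16 = 26.0625
  green-stemmed cut-leaf: 139 × 3/16 = 26.0625
  green-stemmed potato-leaf: 139 × 1/16 = 8.6875
Contribution of green-stemmed potato-leaf: (10 − 8.6875)² / 8.6875 = 0.1983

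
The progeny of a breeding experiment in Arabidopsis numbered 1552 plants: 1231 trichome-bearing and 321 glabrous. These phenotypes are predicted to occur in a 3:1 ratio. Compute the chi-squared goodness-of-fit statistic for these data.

Expected counts for N = 1552 under a 3:1 ratio (total parts = 4):
  trichome-bearing: 1552 × 3/4 = 1164
  glabrous: 1552 × 1/4 = 388
χ² = Σ (O − E)² / E
  trichome-bearing: (1231 − 1164)² / 1164 = 3.8565
  glabrous: (321 − 388)² / 388 = 11.5696
χ² = 3.8565 + 11.5696 = 15.4261 ≈ 15.426

15.426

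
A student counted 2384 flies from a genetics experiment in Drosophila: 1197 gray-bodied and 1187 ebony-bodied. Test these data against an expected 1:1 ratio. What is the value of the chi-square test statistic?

Under the 1:1 hypothesis (Σ ratio = 2, N = 2384):
  gray-bodied: 2384 × 1/2 = 1192
  ebony-bodied: 2384 × 1/2 = 1192
χ² = Σ (O − E)² / E
  gray-bodied: (1197 − 1192)² / 1192 = 0.0210
  ebony-bodied: (1187 − 1192)² / 1192 = 0.0210
χ² = 0.0210 + 0.0210 = 0.042

0.042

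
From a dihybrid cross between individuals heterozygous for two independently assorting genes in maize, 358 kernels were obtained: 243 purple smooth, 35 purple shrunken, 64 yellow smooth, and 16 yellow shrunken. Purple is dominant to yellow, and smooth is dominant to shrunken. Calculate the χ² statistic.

25.940

A dihybrid F₂ with independent assortment and complete dominance at both loci gives a 9:3:3:1 phenotypic ratio.
Total ratio parts = 16. Expected numbers out of 358:
  purple smooth: 358 × 9/16 = 201.375
  purple shrunken: 358 × 3/16 = 67.125
  yellow smooth: 358 × 3/16 = 67.125
  yellow shrunken: 358 × 1/16 = 22.375
χ² = Σ (O − E)² / E
  purple smooth: (243 − 201.375)² / 201.375 = 8.6041
  purple shrunken: (35 − 67.125)² / 67.125 = 15.3745
  yellow smooth: (64 − 67.125)² / 67.125 = 0.1455
  yellow shrunken: (16 − 22.375)² / 22.375 = 1.8163
χ² = 8.6041 + 15.3745 + 0.1455 + 1.8163 = 25.9404 ≈ 25.940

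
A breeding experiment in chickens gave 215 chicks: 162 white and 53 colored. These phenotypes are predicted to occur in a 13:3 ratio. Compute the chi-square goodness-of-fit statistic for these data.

4.915

The 13:3 ratio has 16 parts, so with N = 215 the expected counts are:
  white: 215 × 13/16 = 174.6875
  colored: 215 × 3/16 = 40.3125
χ² = Σ (O − E)² / E
  white: (162 − 174.6875)² / 174.6875 = 0.9215
  colored: (53 − 40.3125)² / 40.3125 = 3.9931
χ² = 0.9215 + 3.9931 = 4.9146 ≈ 4.915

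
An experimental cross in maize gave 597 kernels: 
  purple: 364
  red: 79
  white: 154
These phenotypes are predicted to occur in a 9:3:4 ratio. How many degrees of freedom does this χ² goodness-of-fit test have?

A goodness-of-fit test with 3 phenotype classes has df = 3 − 1 = 2.

2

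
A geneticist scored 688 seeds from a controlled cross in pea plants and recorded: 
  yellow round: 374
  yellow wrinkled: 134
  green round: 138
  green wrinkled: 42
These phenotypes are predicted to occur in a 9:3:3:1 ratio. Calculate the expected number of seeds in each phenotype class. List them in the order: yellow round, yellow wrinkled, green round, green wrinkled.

387, 129, 129, 43

The 9:3:3:1 ratio has 16 parts, so with N = 688 the expected counts are:
  yellow round: 688 × 9/16 = 387
  yellow wrinkled: 688 × 3/16 = 129
  green round: 688 × 3/16 = 129
  green wrinkled: 688 × 1/16 = 43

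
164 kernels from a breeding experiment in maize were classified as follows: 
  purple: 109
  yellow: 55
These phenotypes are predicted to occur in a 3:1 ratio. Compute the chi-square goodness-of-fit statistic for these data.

Under the 3:1 hypothesis (Σ ratio = 4, N = 164):
  purple: 164 × 3/4 = 123
  yellow: 164 × 1/4 = 41
χ² = Σ (O − E)² / E
  purple: (109 − 123)² / 123 = 1.5935
  yellow: (55 − 41)² / 41 = 4.7805
χ² = 1.5935 + 4.7805 = 6.374

6.374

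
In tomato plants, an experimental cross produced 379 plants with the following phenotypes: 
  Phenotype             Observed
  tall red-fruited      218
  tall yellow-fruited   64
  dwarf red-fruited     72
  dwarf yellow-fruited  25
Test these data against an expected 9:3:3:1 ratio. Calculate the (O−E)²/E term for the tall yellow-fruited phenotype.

0.702

The 9:3:3:1 ratio has 16 parts, so with N = 379 the expected counts are:
  tall red-fruited: 379 × 9/16 = 213.1875
  tall yellow-fruited: 379 × 3/16 = 71.0625
  dwarf red-fruited: 379 × 3/16 = 71.0625
  dwarf yellow-fruited: 379 × 1/16 = 23.6875
Contribution of tall yellow-fruited: (64 − 71.0625)² / 71.0625 = 0.7019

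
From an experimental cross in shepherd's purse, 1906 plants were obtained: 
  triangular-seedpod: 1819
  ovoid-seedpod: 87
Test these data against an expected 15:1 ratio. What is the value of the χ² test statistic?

Under the 15:1 hypothesis (Σ ratio = 16, N = 1906):
  triangular-seedpod: 1906 × 15/16 = 1786.875
  ovoid-seedpod: 1906 × 1/16 = 119.125
χ² = Σ (O − E)² / E
  triangular-seedpod: (1819 − 1786.875)² / 1786.875 = 0.5776
  ovoid-seedpod: (87 − 119.125)² / 119.125 = 8.6633
χ² = 0.5776 + 8.6633 = 9.2409 ≈ 9.241

9.241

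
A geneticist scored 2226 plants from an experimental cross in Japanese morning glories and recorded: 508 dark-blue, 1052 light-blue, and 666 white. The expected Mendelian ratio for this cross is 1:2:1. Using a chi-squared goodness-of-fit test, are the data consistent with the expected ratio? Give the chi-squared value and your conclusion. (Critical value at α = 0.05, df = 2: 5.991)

29.116; not consistent

Under the 1:2:1 hypothesis (Σ ratio = 4, N = 2226):
  dark-blue: 2226 × 1/4 = 556.5
  light-blue: 2226 × 2/4 = 1113
  white: 2226 × 1/4 = 556.5
χ² = Σ (O − E)² / E
  dark-blue: (508 − 556.5)² / 556.5 = 4.2269
  light-blue: (1052 − 1113)² / 1113 = 3.3432
  white: (666 − 556.5)² / 556.5 = 21.5458
χ² = 4.2269 + 3.3432 + 21.5458 = 29.1159 ≈ 29.116
Degrees of freedom = 3 − 1 = 2; critical value at α = 0.05 is 5.991.
Since 29.116 > 5.991, we reject the null hypothesis — the data do not fit the 1:2:1 ratio.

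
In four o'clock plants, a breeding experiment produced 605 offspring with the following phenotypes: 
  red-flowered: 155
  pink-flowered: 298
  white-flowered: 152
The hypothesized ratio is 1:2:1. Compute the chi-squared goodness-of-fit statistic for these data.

0.164

Total ratio parts = 4. Expected numbers out of 605:
  red-flowered: 605 × 1/4 = 151.25
  pink-flowered: 605 × 2/4 = 302.5
  white-flowered: 605 × 1/4 = 151.25
χ² = Σ (O − E)² / E
  red-flowered: (155 − 151.25)² / 151.25 = 0.0930
  pink-flowered: (298 − 302.5)² / 302.5 = 0.0669
  white-flowered: (152 − 151.25)² / 151.25 = 0.0037
χ² = 0.0930 + 0.0669 + 0.0037 = 0.1636 ≈ 0.164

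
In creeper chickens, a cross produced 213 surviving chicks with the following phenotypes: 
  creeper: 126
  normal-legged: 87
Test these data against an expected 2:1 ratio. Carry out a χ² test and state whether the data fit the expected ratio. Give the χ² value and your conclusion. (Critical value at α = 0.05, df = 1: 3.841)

5.408; not consistent

Total ratio parts = 3. Expected numbers out of 213:
  creeper: 213 × 2/3 = 142
  normal-legged: 213 × 1/3 = 71
χ² = Σ (O − E)² / E
  creeper: (126 − 142)² / 142 = 1.8028
  normal-legged: (87 − 71)² / 71 = 3.6056
χ² = 1.8028 + 3.6056 = 5.4084 ≈ 5.408
Degrees of freedom = 2 − 1 = 1; critical value at α = 0.05 is 3.841.
Since 5.408 > 3.841, we reject the null hypothesis — the data do not fit the 2:1 ratio.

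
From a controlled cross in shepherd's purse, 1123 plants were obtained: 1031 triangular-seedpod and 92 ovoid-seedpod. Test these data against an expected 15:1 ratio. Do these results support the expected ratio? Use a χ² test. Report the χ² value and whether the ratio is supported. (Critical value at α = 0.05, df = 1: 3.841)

7.231; not consistent

Total ratio parts = 16. Expected numbers out of 1123:
  triangular-seedpod: 1123 × 15/16 = 1052.8125
  ovoid-seedpod: 1123 × 1/16 = 70.1875
χ² = Σ (O − E)² / E
  triangular-seedpod: (1031 − 1052.8125)² / 1052.8125 = 0.4519
  ovoid-seedpod: (92 − 70.1875)² / 70.1875 = 6.7788
χ² = 0.4519 + 6.7788 = 7.2307 ≈ 7.231
Degrees of freedom = 2 − 1 = 1; critical value at α = 0.05 is 3.841.
Since 7.231 > 3.841, we reject the null hypothesis — the data do not fit the 15:1 ratio.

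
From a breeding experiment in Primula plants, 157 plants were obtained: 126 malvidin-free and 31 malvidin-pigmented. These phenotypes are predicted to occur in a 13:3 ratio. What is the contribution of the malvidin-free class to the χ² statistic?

0.019

The 13:3 ratio has 16 parts, so with N = 157 the expected counts are:
  malvidin-free: 157 × 13/16 = 127.5625
  malvidin-pigmented: 157 × 3/16 = 29.4375
Contribution of malvidin-free: (126 − 127.5625)² / 127.5625 = 0.0191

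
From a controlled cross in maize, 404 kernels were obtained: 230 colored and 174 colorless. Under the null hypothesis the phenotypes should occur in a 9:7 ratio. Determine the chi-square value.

0.076

Under the 9:7 hypothesis (Σ ratio = 16, N = 404):
  colored: 404 × 9/16 = 227.25
  colorless: 404 × 7/16 = 176.75
χ² = Σ (O − E)² / E
  colored: (230 − 227.25)² / 227.25 = 0.0333
  colorless: (174 − 176.75)² / 176.75 = 0.0428
χ² = 0.0333 + 0.0428 = 0.0761 ≈ 0.076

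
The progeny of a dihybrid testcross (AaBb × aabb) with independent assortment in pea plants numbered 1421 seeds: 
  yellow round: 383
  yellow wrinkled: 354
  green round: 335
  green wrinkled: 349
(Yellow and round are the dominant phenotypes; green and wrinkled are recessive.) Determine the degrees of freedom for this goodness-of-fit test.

A dihybrid testcross with independent assortment gives a 1:1:1:1 ratio.
A goodness-of-fit test with 4 phenotype classes has df = 4 − 1 = 3.

3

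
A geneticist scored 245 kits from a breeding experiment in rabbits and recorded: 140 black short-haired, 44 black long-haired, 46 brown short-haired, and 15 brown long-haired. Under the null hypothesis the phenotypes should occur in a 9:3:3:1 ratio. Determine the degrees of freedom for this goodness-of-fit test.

3

A goodness-of-fit test with 4 phenotype classes has df = 4 − 1 = 3.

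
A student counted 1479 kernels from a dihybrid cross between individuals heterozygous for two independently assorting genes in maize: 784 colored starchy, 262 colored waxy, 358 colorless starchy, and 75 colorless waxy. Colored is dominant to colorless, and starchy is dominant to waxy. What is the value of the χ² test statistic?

30.374

A dihybrid F₂ with independent assortment and complete dominance at both loci gives a 9:3:3:1 phenotypic ratio.
Under the 9:3:3:1 hypothesis (Σ ratio = 16, N = 1479):
  colored starchy: 1479 × 9/16 = 831.9375
  colored waxy: 1479 × 3/16 = 277.3125
  colorless starchy: 1479 × 3/16 = 277.3125
  colorless waxy: 1479 × 1/16 = 92.4375
χ² = Σ (O − E)² / E
  colored starchy: (784 − 831.9375)² / 831.9375 = 2.7622
  colored waxy: (262 − 277.3125)² / 277.3125 = 0.8455
  colorless starchy: (358 − 277.3125)² / 277.3125 = 23.4770
  colorless waxy: (75 − 92.4375)² / 92.4375 = 3.2894
χ² = 2.7622 + 0.8455 + 23.4770 + 3.2894 = 30.3741 ≈ 30.374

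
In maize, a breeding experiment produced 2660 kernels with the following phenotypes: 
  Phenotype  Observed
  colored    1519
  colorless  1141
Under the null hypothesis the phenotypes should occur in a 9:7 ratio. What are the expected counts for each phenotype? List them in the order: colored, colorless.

Under the 9:7 hypothesis (Σ ratio = 16, N = 2660):
  colored: 2660 × 9/16 = 1496.25
  colorless: 2660 × 7/16 = 1163.75

1496.25, 1163.75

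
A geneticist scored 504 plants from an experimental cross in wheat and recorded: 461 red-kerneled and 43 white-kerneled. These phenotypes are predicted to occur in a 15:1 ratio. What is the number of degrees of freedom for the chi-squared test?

1

A goodness-of-fit test with 2 phenotype classes has df = 2 − 1 = 1.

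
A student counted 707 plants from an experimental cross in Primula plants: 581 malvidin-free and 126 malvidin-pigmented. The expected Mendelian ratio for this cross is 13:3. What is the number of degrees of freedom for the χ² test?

A goodness-of-fit test with 2 phenotype classes has df = 2 − 1 = 1.

1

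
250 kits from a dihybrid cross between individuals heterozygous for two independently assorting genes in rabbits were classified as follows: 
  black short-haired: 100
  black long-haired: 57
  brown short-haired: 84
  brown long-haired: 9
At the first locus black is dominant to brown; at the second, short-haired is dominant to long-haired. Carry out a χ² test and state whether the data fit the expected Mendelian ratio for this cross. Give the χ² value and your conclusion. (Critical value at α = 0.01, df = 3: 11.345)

46.135; not consistent

A dihybrid F₂ with independent assortment and complete dominance at both loci gives a 9:3:3:1 phenotypic ratio.
Total ratio parts = 16. Expected numbers out of 250:
  black short-haired: 250 × 9/16 = 140.625
  black long-haired: 250 × 3/16 = 46.875
  brown short-haired: 250 × 3/16 = 46.875
  brown long-haired: 250 × 1/16 = 15.625
χ² = Σ (O − E)² / E
  black short-haired: (100 − 140.625)² / 140.625 = 11.7361
  black long-haired: (57 − 46.875)² / 46.875 = 2.1870
  brown short-haired: (84 − 46.875)² / 46.875 = 29.4030
  brown long-haired: (9 − 15.625)² / 15.625 = 2.8090
χ² = 11.7361 + 2.1870 + 29.4030 + 2.8090 = 46.1351 ≈ 46.135
Degrees of freedom = 4 − 1 = 3; critical value at α = 0.01 is 11.345.
Since 46.135 > 11.345, we reject the null hypothesis — the data do not fit the 9:3:3:1 ratio.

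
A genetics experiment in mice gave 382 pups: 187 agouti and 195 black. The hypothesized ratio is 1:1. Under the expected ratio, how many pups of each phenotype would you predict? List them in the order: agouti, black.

191, 191

Under the 1:1 hypothesis (Σ ratio = 2, N = 382):
  agouti: 382 × 1/2 = 191
  black: 382 × 1/2 = 191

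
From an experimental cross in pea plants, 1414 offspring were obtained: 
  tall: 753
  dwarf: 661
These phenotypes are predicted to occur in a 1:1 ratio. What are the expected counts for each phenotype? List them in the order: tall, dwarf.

707, 707

Expected counts for N = 1414 under a 1:1 ratio (total parts = 2):
  tall: 1414 × 1/2 = 707
  dwarf: 1414 × 1/2 = 707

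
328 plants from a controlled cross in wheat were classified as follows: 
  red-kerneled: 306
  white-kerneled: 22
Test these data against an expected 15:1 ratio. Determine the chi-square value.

Total ratio parts = 16. Expected numbers out of 328:
  red-kerneled: 328 × 15/16 = 307.5
  white-kerneled: 328 × 1/16 = 20.5
χ² = Σ (O − E)² / E
  red-kerneled: (306 − 307.5)² / 307.5 = 0.0073
  white-kerneled: (22 − 20.5)² / 20.5 = 0.1098
χ² = 0.0073 + 0.1098 = 0.1171 ≈ 0.117

0.117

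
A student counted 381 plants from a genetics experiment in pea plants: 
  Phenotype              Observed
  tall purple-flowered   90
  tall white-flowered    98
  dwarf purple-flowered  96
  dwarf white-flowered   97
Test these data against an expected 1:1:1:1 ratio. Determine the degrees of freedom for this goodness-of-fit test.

A goodness-of-fit test with 4 phenotype classes has df = 4 − 1 = 3.

3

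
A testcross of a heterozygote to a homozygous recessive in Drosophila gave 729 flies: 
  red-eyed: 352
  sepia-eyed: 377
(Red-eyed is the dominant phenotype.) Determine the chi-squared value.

0.857

A testcross of a heterozygote (Aa × aa) gives a 1:1 phenotypic ratio.
Expected counts for N = 729 under a 1:1 ratio (total parts = 2):
  red-eyed: 729 × 1/2 = 364.5
  sepia-eyed: 729 × 1/2 = 364.5
χ² = Σ (O − E)² / E
  red-eyed: (352 − 364.5)² / 364.5 = 0.4287
  sepia-eyed: (377 − 364.5)² / 364.5 = 0.4287
χ² = 0.4287 + 0.4287 = 0.8574 ≈ 0.857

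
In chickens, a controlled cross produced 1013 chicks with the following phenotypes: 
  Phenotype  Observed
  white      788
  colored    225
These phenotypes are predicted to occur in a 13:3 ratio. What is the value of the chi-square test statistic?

7.966

Total ratio parts = 16. Expected numbers out of 1013:
  white: 1013 × 13/16 = 823.0625
  colored: 1013 × 3/16 = 189.9375
χ² = Σ (O − E)² / E
  white: (788 − 823.0625)² / 823.0625 = 1.4937
  colored: (225 − 189.9375)² / 189.9375 = 6.4725
χ² = 1.4937 + 6.4725 = 7.9662 ≈ 7.966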